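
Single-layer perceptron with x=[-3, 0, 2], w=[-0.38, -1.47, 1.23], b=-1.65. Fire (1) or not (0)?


z = (-3)·(-0.38) + (0)·(-1.47) + (2)·(1.23) - 1.65
  = 1.95
step(z) = 1 (z≥0)

1


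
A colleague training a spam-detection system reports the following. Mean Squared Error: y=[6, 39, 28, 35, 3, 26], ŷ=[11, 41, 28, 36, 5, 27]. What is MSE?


Squared errors: (6-11)²=25, (39-41)²=4, (28-28)²=0, (35-36)²=1, (3-5)²=4, (26-27)²=1
Sum = 35
MSE = 35/6 = 35/6

35/6


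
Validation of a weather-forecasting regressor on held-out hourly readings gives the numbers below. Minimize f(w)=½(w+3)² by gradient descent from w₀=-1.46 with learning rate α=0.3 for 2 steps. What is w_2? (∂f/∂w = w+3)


step 1: grad = -1.46+3 = 1.54; w = -1.46 - 0.3·(1.54) = -1.922
step 2: grad = -1.922+3 = 1.078; w = -1.922 - 0.3·(1.078) = -2.2454

-2.2454


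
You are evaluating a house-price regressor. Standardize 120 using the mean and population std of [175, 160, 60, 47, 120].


μ = 112.4, σ = 51.5077
z = (120 - 112.4)/51.5077 = 0.1476

0.1476


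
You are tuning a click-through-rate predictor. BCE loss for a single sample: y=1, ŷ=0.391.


BCE = -[y·ln(p) + (1-y)·ln(1-p)]
= -1·ln(0.391) - 0
= -ln(0.391) = 0.939

0.939


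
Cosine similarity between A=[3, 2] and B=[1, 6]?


A·B = 3·1 + 2·6 = 15
‖A‖ = √13 = 3.6056, ‖B‖ = √37 = 6.0828
cos = 15/(√13·√37) = 15/√481 = 0.6839

0.6839


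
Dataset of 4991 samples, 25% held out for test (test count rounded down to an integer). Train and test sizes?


Test = ⌊4991·25/100⌋ = 1247
Train = 4991 - 1247 = 3744

Train: 3744, Test: 1247


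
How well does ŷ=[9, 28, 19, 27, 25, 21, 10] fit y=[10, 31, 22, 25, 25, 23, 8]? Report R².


ȳ = 20.5714
SS_res = Σ(y-ŷ)² = 31
SS_tot = Σ(y-ȳ)² = 425.71
R² = 1 - SS_res/SS_tot = 1 - 0.0728 = 0.9272

0.9272


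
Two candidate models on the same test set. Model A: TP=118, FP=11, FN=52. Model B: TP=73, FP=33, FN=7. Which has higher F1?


Model A: P=118/129=0.9147, R=118/170=0.6941, F1=2PR/(P+R)=2TP/(2TP+FP+FN)=236/299=0.7893
Model B: P=73/106=0.6887, R=73/80=0.9125, F1=2PR/(P+R)=2TP/(2TP+FP+FN)=146/186=0.7849
0.7893 > 0.7849 → Model A

Model A


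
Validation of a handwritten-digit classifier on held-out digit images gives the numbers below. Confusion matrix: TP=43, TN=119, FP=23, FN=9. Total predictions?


Total = TP + TN + FP + FN
= 43 + 119 + 23 + 9
= 194
(Predicted positive: 66, predicted negative: 128)

194


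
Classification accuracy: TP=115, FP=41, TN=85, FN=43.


Accuracy = (TP+TN)/(TP+TN+FP+FN)
= (115+85)/(284)
= 200/284 = 70.42%

70.42%


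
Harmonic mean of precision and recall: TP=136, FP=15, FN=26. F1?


Precision = 136/151 = 0.9007
Recall = 136/162 = 0.8395
F1 = 2·P·R/(P+R) = 2·TP/(2·TP+FP+FN) = 272/(272+15+26) = 272/313 = 0.869

0.869


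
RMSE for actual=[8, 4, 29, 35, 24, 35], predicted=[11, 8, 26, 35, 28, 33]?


MSE = 54/6 = 9
RMSE = √(54/6) = 3.0

3.0


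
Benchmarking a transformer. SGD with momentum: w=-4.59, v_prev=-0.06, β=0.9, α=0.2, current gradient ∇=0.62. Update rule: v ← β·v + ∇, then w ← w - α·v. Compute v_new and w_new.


v_new = 0.9·-0.06 + 0.62 = -0.054 + 0.62 = 0.566
w_new = -4.59 - 0.2·0.566 = -4.59 - 0.1132 = -4.7032

v_new=0.566, w_new=-4.7032


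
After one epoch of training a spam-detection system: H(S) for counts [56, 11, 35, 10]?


Probabilities: [56/112, 11/112, 35/112, 10/112] ≈ [0.5, 0.0982, 0.3125, 0.0893]
H = -((56/112)·log₂(56/112) + (11/112)·log₂(11/112) + (35/112)·log₂(35/112) + (10/112)·log₂(10/112))
  = 1.6644 bits

1.6644 bits


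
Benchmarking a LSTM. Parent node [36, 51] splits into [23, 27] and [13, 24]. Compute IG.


Parent = [36, 51], H_parent = 0.9784
H_left = 0.9954 (n=50), H_right = 0.9353 (n=37)
H_children = (50/87)·0.9954 + (37/87)·0.9353 = 0.9698
IG = 0.9784 - 0.9698 = 0.0086

0.0086


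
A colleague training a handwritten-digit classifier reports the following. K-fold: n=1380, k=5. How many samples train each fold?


Fold size = 1380/5 = 276
Training per fold = 1380 - 276 = 1104

1104


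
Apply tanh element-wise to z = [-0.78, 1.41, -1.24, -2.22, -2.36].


tanh(-0.78) = -0.6527
tanh(1.41) = 0.8875
tanh(-1.24) = -0.8455
tanh(-2.22) = -0.9767
tanh(-2.36) = -0.9823
result = [-0.6527, 0.8875, -0.8455, -0.9767, -0.9823]

[-0.6527, 0.8875, -0.8455, -0.9767, -0.9823]


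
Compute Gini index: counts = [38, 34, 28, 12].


Probabilities: [38/112, 34/112, 28/112, 12/112] ≈ [0.3393, 0.3036, 0.25, 0.1071]
Σpᵢ² = (1444 + 1156 + 784 + 144)/112² = 3528/12544
Gini = 1 - Σpᵢ² = 1 - 3528/12544 = 0.7188

0.7188


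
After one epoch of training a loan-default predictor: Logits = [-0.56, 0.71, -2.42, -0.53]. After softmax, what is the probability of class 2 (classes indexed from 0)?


Exponentials: e^-0.56=0.5712, e^0.71=2.034, e^-2.42=0.0889, e^-0.53=0.5886
Sum = 3.2827
Softmax = [0.174, 0.6196, 0.0271, 0.1793]
p[2] = 0.0889/3.2827 = 0.0271

0.0271


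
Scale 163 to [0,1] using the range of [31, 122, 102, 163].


min=31, max=163
(163-31)/(163-31) = 132/132 = 1.0

1.0


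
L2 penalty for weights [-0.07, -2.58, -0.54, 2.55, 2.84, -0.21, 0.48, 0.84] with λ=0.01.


‖w‖₂² = (-0.07)² + (-2.58)² + (-0.54)² + (2.55)² + (2.84)² + (-0.21)² + (0.48)² + (0.84)²
     = 0.0049 + 6.6564 + 0.2916 + 6.5025 + 8.0656 + 0.0441 + 0.2304 + 0.7056
     = 22.5011
λ·‖w‖₂² = 0.01·22.5011 = 0.225011

0.225011


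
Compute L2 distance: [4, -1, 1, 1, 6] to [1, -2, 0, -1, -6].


d = √((4-1)² + (-1+ 2)² + (1-0)² + (1+ 1)² + (6+ 6)²)
  = √(9 + 1 + 1 + 4 + 144)
  = √159 = 12.6095

12.6095


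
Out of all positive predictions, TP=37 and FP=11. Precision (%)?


Precision = TP/(TP+FP)
= 37/(37+11)
= 37/48 = 77.08%

77.08%


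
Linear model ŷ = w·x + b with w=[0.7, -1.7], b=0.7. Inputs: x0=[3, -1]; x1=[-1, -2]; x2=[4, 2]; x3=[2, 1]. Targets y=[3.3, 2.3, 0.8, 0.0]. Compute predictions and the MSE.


ŷ0 = (0.7)·(3) + (-1.7)·(-1) + 0.7 = 4.5
ŷ1 = (0.7)·(-1) + (-1.7)·(-2) + 0.7 = 3.4
ŷ2 = (0.7)·(4) + (-1.7)·(2) + 0.7 = 0.1
ŷ3 = (0.7)·(2) + (-1.7)·(1) + 0.7 = 0.4
errors² = [1.44, 1.21, 0.49, 0.16]
MSE = 3.3000/4 = 0.825

0.825


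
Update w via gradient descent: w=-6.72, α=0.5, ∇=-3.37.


w_new = w - α·∇
= -6.72 - 0.5·-3.37
= -6.72 + 1.685
= -5.035

-5.035


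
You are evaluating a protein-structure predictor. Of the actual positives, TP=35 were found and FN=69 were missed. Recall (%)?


Recall = TP/(TP+FN)
= 35/(35+69)
= 35/104 = 33.65%

33.65%


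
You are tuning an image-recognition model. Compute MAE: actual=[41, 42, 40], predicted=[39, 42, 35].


Absolute errors: |41-39|=2, |42-42|=0, |40-35|=5
Sum = 7
MAE = 7/3 = 7/3

7/3


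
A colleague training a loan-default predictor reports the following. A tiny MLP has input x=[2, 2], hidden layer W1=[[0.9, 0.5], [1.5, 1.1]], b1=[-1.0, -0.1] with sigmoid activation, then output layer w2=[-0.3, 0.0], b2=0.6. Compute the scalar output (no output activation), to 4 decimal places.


z1[0] = (0.9)·(2) + (0.5)·(2) - 1.0 = 1.8
z1[1] = (1.5)·(2) + (1.1)·(2) - 0.1 = 5.1
h = sigmoid(z1) = [0.8581, 0.9939]
output = (-0.3)·(0.8581) + (0.0)·(0.9939) + 0.6 = 0.3426

0.3426


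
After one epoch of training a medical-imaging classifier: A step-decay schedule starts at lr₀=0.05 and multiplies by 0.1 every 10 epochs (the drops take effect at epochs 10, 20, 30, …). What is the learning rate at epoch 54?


n_drops = ⌊54/10⌋ = 5
lr = 0.05·0.1^5 = 0.05·0.00001 = 0.0000005

0.0000005


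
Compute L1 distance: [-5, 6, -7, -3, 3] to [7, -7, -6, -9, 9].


d = |-5-7| + |6+ 7| + |-7+ 6| + |-3+ 9| + |3-9|
  = 12 + 13 + 1 + 6 + 6
  = 38

38


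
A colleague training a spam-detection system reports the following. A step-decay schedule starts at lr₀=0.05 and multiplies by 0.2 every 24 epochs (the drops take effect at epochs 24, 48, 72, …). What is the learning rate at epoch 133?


n_drops = ⌊133/24⌋ = 5
lr = 0.05·0.2^5 = 0.05·0.00032 = 0.000016

0.000016


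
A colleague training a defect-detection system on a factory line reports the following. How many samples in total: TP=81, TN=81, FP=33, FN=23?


Total = TP + TN + FP + FN
= 81 + 81 + 33 + 23
= 218
(Predicted positive: 114, predicted negative: 104)

218


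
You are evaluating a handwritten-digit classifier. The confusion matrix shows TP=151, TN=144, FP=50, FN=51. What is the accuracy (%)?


Accuracy = (TP+TN)/(TP+TN+FP+FN)
= (151+144)/(396)
= 295/396 = 74.49%

74.49%


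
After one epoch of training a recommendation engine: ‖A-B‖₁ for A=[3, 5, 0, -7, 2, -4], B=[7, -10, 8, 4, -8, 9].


d = |3-7| + |5+ 10| + |0-8| + |-7-4| + |2+ 8| + |-4-9|
  = 4 + 15 + 8 + 11 + 10 + 13
  = 61

61


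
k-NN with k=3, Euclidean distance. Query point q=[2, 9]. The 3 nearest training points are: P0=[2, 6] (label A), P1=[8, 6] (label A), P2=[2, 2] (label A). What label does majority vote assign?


d(q,P0) = 3.0  (label A)
d(q,P1) = 6.7082  (label A)
d(q,P2) = 7.0  (label A)
Votes: A=3, B=0
Majority → A

A


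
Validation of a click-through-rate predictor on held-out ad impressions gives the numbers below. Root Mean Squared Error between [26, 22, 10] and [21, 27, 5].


MSE = 75/3 = 25
RMSE = √(75/3) = 5.0

5.0


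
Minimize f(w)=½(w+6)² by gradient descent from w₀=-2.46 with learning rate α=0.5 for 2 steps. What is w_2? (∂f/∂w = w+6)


step 1: grad = -2.46+6 = 3.54; w = -2.46 - 0.5·(3.54) = -4.23
step 2: grad = -4.23+6 = 1.77; w = -4.23 - 0.5·(1.77) = -5.115

-5.115


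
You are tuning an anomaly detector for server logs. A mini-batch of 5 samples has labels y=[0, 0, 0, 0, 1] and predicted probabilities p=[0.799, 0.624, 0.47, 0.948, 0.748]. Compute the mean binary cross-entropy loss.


L[0] = -ln(1-0.799) = -ln(0.201) = 1.6045
L[1] = -ln(1-0.624) = -ln(0.376) = 0.9782
L[2] = -ln(1-0.47) = -ln(0.53) = 0.6349
L[3] = -ln(1-0.948) = -ln(0.052) = 2.9565
L[4] = -ln(0.748) = 0.2904
mean = (1.6045 + 0.9782 + 0.6349 + 2.9565 + 0.2904)/5 = 1.2929

1.2929


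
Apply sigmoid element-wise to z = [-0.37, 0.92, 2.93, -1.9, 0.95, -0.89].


σ(-0.37) = 1/(1+e^0.37) = 0.4085
σ(0.92) = 1/(1+e^-0.92) = 0.715
σ(2.93) = 1/(1+e^-2.93) = 0.9493
σ(-1.9) = 1/(1+e^1.9) = 0.1301
σ(0.95) = 1/(1+e^-0.95) = 0.7211
σ(-0.89) = 1/(1+e^0.89) = 0.2911
result = [0.4085, 0.715, 0.9493, 0.1301, 0.7211, 0.2911]

[0.4085, 0.715, 0.9493, 0.1301, 0.7211, 0.2911]


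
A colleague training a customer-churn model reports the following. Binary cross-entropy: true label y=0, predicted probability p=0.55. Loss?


BCE = -[y·ln(p) + (1-y)·ln(1-p)]
= -0 - 1·ln(1-0.55)
= -ln(0.45) = 0.7985

0.7985


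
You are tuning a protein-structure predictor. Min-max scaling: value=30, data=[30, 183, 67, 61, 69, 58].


min=30, max=183
(30-30)/(183-30) = 0/153 = 0.0

0.0


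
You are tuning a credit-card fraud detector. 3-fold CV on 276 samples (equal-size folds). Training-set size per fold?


Fold size = 276/3 = 92
Training per fold = 276 - 92 = 184

184


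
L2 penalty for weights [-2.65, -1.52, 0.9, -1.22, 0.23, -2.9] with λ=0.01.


‖w‖₂² = (-2.65)² + (-1.52)² + (0.9)² + (-1.22)² + (0.23)² + (-2.9)²
     = 7.0225 + 2.3104 + 0.81 + 1.4884 + 0.0529 + 8.41
     = 20.0942
λ·‖w‖₂² = 0.01·20.0942 = 0.200942

0.200942


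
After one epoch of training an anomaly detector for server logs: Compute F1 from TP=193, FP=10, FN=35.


Precision = 193/203 = 0.9507
Recall = 193/228 = 0.8465
F1 = 2·P·R/(P+R) = 2·TP/(2·TP+FP+FN) = 386/(386+10+35) = 386/431 = 0.8956

0.8956


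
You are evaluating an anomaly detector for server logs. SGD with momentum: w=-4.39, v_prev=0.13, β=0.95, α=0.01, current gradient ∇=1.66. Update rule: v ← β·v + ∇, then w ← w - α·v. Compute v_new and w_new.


v_new = 0.95·0.13 + 1.66 = 0.1235 + 1.66 = 1.7835
w_new = -4.39 - 0.01·1.7835 = -4.39 - 0.017835 = -4.407835

v_new=1.7835, w_new=-4.407835


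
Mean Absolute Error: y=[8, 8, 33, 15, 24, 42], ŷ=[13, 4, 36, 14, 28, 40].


Absolute errors: |8-13|=5, |8-4|=4, |33-36|=3, |15-14|=1, |24-28|=4, |42-40|=2
Sum = 19
MAE = 19/6 = 19/6

19/6


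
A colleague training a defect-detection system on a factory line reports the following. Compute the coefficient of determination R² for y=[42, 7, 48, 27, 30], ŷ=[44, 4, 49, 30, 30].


ȳ = 30.8
SS_res = Σ(y-ŷ)² = 23
SS_tot = Σ(y-ȳ)² = 1002.8
R² = 1 - SS_res/SS_tot = 1 - 0.0229 = 0.9771

0.9771


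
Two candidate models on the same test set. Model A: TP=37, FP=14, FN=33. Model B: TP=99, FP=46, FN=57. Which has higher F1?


Model A: P=37/51=0.7255, R=37/70=0.5286, F1=2PR/(P+R)=2TP/(2TP+FP+FN)=74/121=0.6116
Model B: P=99/145=0.6828, R=99/156=0.6346, F1=2PR/(P+R)=2TP/(2TP+FP+FN)=198/301=0.6578
0.6116 < 0.6578 → Model B

Model B


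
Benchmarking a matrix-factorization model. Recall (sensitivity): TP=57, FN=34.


Recall = TP/(TP+FN)
= 57/(57+34)
= 57/91 = 62.64%

62.64%


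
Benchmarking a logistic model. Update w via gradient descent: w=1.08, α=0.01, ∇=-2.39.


w_new = w - α·∇
= 1.08 - 0.01·-2.39
= 1.08 + 0.0239
= 1.1039

1.1039


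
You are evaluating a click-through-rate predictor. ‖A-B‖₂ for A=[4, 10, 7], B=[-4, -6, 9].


d = √((4+ 4)² + (10+ 6)² + (7-9)²)
  = √(64 + 256 + 4)
  = √324 = 18.0

18.0


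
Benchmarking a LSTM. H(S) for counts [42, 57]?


Probabilities: [42/99, 57/99] ≈ [0.4242, 0.5758]
H = -((42/99)·log₂(42/99) + (57/99)·log₂(57/99))
  = 0.9834 bits

0.9834 bits


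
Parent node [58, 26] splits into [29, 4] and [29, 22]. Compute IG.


Parent = [58, 26], H_parent = 0.8926
H_left = 0.5328 (n=33), H_right = 0.9864 (n=51)
H_children = (33/84)·0.5328 + (51/84)·0.9864 = 0.8082
IG = 0.8926 - 0.8082 = 0.0844

0.0844


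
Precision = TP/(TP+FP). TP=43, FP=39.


Precision = TP/(TP+FP)
= 43/(43+39)
= 43/82 = 52.44%

52.44%


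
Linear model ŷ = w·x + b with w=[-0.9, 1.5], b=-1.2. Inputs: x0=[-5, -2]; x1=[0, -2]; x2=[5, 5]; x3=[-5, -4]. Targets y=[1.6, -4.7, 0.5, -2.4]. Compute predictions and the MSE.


ŷ0 = (-0.9)·(-5) + (1.5)·(-2) - 1.2 = 0.3
ŷ1 = (-0.9)·(0) + (1.5)·(-2) - 1.2 = -4.2
ŷ2 = (-0.9)·(5) + (1.5)·(5) - 1.2 = 1.8
ŷ3 = (-0.9)·(-5) + (1.5)·(-4) - 1.2 = -2.7
errors² = [1.69, 0.25, 1.69, 0.09]
MSE = 3.7200/4 = 0.93

0.93


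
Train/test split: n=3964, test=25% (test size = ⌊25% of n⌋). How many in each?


Test = ⌊3964·25/100⌋ = 991
Train = 3964 - 991 = 2973

Train: 2973, Test: 991


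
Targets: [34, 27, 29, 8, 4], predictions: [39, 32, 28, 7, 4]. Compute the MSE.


Squared errors: (34-39)²=25, (27-32)²=25, (29-28)²=1, (8-7)²=1, (4-4)²=0
Sum = 52
MSE = 52/5 = 52/5

52/5


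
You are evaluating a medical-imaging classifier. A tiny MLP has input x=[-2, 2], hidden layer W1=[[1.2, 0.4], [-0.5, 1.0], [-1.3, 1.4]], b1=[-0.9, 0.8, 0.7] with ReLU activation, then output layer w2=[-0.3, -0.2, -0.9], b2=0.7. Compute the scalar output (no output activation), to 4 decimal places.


z1[0] = (1.2)·(-2) + (0.4)·(2) - 0.9 = -2.5
z1[1] = (-0.5)·(-2) + (1.0)·(2) + 0.8 = 3.8
z1[2] = (-1.3)·(-2) + (1.4)·(2) + 0.7 = 6.1
h = ReLU(z1) = [0.0, 3.8, 6.1]
output = (-0.3)·(0.0) + (-0.2)·(3.8) + (-0.9)·(6.1) + 0.7 = -5.55

-5.55


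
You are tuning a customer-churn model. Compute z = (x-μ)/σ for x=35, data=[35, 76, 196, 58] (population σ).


μ = 91.25, σ = 62.1988
z = (35 - 91.25)/62.1988 = -0.9044

-0.9044


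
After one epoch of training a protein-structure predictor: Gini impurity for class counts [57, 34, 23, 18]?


Probabilities: [57/132, 34/132, 23/132, 18/132] ≈ [0.4318, 0.2576, 0.1742, 0.1364]
Σpᵢ² = (3249 + 1156 + 529 + 324)/132² = 5258/17424
Gini = 1 - Σpᵢ² = 1 - 5258/17424 = 0.6982

0.6982


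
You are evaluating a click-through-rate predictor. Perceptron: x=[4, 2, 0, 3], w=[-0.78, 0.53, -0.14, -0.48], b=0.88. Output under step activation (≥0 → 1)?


z = (4)·(-0.78) + (2)·(0.53) + (0)·(-0.14) + (3)·(-0.48) + 0.88
  = -2.62
step(z) = 0 (z<0)

0


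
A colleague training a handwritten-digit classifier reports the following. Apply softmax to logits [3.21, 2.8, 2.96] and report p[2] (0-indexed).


Exponentials: e^3.21=24.7791, e^2.8=16.4446, e^2.96=19.298
Sum = 60.5217
Softmax = [0.4094, 0.2717, 0.3189]
p[2] = 19.298/60.5217 = 0.3189

0.3189


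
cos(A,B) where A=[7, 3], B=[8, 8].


A·B = 7·8 + 3·8 = 80
‖A‖ = √58 = 7.6158, ‖B‖ = √128 = 11.3137
cos = 80/(√58·√128) = 80/√7424 = 0.9285

0.9285


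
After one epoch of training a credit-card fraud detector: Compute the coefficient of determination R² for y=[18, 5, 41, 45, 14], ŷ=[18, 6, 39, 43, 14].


ȳ = 24.6
SS_res = Σ(y-ŷ)² = 9
SS_tot = Σ(y-ȳ)² = 1225.2
R² = 1 - SS_res/SS_tot = 1 - 0.0073 = 0.9927

0.9927


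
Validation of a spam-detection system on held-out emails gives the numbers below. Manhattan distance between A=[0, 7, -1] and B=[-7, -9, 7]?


d = |0+ 7| + |7+ 9| + |-1-7|
  = 7 + 16 + 8
  = 31

31


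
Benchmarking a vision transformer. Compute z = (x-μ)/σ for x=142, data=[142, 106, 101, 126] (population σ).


μ = 118.75, σ = 16.3612
z = (142 - 118.75)/16.3612 = 1.421

1.421


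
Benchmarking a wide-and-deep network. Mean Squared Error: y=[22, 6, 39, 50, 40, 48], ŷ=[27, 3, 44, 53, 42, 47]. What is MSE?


Squared errors: (22-27)²=25, (6-3)²=9, (39-44)²=25, (50-53)²=9, (40-42)²=4, (48-47)²=1
Sum = 73
MSE = 73/6 = 73/6

73/6


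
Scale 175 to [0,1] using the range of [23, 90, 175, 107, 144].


min=23, max=175
(175-23)/(175-23) = 152/152 = 1.0

1.0


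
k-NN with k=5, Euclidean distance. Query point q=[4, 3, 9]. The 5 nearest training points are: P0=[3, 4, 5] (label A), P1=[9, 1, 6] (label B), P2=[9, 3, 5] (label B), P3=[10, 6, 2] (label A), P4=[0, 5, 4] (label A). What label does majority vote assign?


d(q,P0) = 4.2426  (label A)
d(q,P1) = 6.1644  (label B)
d(q,P2) = 6.4031  (label B)
d(q,P3) = 9.6954  (label A)
d(q,P4) = 6.7082  (label A)
Votes: A=3, B=2
Majority → A

A


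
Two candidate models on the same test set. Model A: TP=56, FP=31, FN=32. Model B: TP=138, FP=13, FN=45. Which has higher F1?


Model A: P=56/87=0.6437, R=56/88=0.6364, F1=2PR/(P+R)=2TP/(2TP+FP+FN)=112/175=0.64
Model B: P=138/151=0.9139, R=138/183=0.7541, F1=2PR/(P+R)=2TP/(2TP+FP+FN)=276/334=0.8263
0.64 < 0.8263 → Model B

Model B


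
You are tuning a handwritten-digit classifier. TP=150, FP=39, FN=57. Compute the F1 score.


Precision = 150/189 = 0.7937
Recall = 150/207 = 0.7246
F1 = 2·P·R/(P+R) = 2·TP/(2·TP+FP+FN) = 300/(300+39+57) = 300/396 = 0.7576

0.7576


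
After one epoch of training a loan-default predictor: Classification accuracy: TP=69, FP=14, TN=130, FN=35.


Accuracy = (TP+TN)/(TP+TN+FP+FN)
= (69+130)/(248)
= 199/248 = 80.24%

80.24%


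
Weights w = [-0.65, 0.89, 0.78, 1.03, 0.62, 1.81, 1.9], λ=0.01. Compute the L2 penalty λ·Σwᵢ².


‖w‖₂² = (-0.65)² + (0.89)² + (0.78)² + (1.03)² + (0.62)² + (1.81)² + (1.9)²
     = 0.4225 + 0.7921 + 0.6084 + 1.0609 + 0.3844 + 3.2761 + 3.61
     = 10.1544
λ·‖w‖₂² = 0.01·10.1544 = 0.101544

0.101544


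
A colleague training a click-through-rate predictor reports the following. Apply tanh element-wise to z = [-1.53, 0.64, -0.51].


tanh(-1.53) = -0.9104
tanh(0.64) = 0.5649
tanh(-0.51) = -0.4699
result = [-0.9104, 0.5649, -0.4699]

[-0.9104, 0.5649, -0.4699]


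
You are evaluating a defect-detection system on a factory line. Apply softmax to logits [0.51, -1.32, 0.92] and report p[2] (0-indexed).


Exponentials: e^0.51=1.6653, e^-1.32=0.2671, e^0.92=2.5093
Sum = 4.4417
Softmax = [0.3749, 0.0601, 0.5649]
p[2] = 2.5093/4.4417 = 0.5649

0.5649


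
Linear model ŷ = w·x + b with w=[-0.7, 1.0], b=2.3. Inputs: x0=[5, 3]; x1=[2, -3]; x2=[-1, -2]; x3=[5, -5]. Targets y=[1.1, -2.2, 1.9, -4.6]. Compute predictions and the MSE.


ŷ0 = (-0.7)·(5) + (1.0)·(3) + 2.3 = 1.8
ŷ1 = (-0.7)·(2) + (1.0)·(-3) + 2.3 = -2.1
ŷ2 = (-0.7)·(-1) + (1.0)·(-2) + 2.3 = 1.0
ŷ3 = (-0.7)·(5) + (1.0)·(-5) + 2.3 = -6.2
errors² = [0.49, 0.01, 0.81, 2.56]
MSE = 3.8700/4 = 0.9675

0.9675


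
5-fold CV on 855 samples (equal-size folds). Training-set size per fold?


Fold size = 855/5 = 171
Training per fold = 855 - 171 = 684

684


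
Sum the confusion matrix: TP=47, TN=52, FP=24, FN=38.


Total = TP + TN + FP + FN
= 47 + 52 + 24 + 38
= 161
(Predicted positive: 71, predicted negative: 90)

161


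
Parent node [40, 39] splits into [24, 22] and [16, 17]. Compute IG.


Parent = [40, 39], H_parent = 0.9999
H_left = 0.9986 (n=46), H_right = 0.9993 (n=33)
H_children = (46/79)·0.9986 + (33/79)·0.9993 = 0.9989
IG = 0.9999 - 0.9989 = 0.001

0.001


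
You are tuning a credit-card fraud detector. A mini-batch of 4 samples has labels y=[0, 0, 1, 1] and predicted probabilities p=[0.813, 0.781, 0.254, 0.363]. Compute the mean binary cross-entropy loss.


L[0] = -ln(1-0.813) = -ln(0.187) = 1.6766
L[1] = -ln(1-0.781) = -ln(0.219) = 1.5187
L[2] = -ln(0.254) = 1.3704
L[3] = -ln(0.363) = 1.0134
mean = (1.6766 + 1.5187 + 1.3704 + 1.0134)/4 = 1.3948

1.3948


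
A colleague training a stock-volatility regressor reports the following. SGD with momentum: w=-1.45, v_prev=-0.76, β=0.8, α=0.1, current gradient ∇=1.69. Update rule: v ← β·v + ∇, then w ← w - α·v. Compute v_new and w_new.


v_new = 0.8·-0.76 + 1.69 = -0.608 + 1.69 = 1.082
w_new = -1.45 - 0.1·1.082 = -1.45 - 0.1082 = -1.5582

v_new=1.082, w_new=-1.5582


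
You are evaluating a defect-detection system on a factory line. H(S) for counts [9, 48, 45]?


Probabilities: [9/102, 48/102, 45/102] ≈ [0.0882, 0.4706, 0.4412]
H = -((9/102)·log₂(9/102) + (48/102)·log₂(48/102) + (45/102)·log₂(45/102))
  = 1.3416 bits

1.3416 bits


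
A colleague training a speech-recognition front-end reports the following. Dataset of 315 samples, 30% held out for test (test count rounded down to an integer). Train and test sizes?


Test = ⌊315·30/100⌋ = 94
Train = 315 - 94 = 221

Train: 221, Test: 94


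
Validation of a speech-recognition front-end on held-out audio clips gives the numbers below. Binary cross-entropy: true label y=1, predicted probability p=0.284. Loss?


BCE = -[y·ln(p) + (1-y)·ln(1-p)]
= -1·ln(0.284) - 0
= -ln(0.284) = 1.2588

1.2588


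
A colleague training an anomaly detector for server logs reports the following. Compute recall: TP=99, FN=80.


Recall = TP/(TP+FN)
= 99/(99+80)
= 99/179 = 55.31%

55.31%


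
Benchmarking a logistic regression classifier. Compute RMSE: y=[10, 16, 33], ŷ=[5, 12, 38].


MSE = 66/3 = 22
RMSE = √(66/3) = 4.6904

4.6904


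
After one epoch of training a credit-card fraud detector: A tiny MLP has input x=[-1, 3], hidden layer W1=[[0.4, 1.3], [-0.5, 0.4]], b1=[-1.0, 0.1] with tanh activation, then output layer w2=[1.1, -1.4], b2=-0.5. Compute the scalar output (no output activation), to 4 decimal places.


z1[0] = (0.4)·(-1) + (1.3)·(3) - 1.0 = 2.5
z1[1] = (-0.5)·(-1) + (0.4)·(3) + 0.1 = 1.8
h = tanh(z1) = [0.9866, 0.9468]
output = (1.1)·(0.9866) + (-1.4)·(0.9468) - 0.5 = -0.7403

-0.7403


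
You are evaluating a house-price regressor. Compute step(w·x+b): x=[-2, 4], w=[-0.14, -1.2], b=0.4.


z = (-2)·(-0.14) + (4)·(-1.2) + 0.4
  = -4.12
step(z) = 0 (z<0)

0


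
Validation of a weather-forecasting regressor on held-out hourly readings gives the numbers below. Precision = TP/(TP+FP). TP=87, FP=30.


Precision = TP/(TP+FP)
= 87/(87+30)
= 87/117 = 74.36%

74.36%


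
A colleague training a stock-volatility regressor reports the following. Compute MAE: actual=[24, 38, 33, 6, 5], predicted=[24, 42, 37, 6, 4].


Absolute errors: |24-24|=0, |38-42|=4, |33-37|=4, |6-6|=0, |5-4|=1
Sum = 9
MAE = 9/5 = 9/5

9/5


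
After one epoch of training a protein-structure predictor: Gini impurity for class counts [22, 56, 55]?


Probabilities: [22/133, 56/133, 55/133] ≈ [0.1654, 0.4211, 0.4135]
Σpᵢ² = (484 + 3136 + 3025)/133² = 6645/17689
Gini = 1 - Σpᵢ² = 1 - 6645/17689 = 0.6243

0.6243


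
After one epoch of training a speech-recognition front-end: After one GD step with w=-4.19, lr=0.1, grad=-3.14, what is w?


w_new = w - α·∇
= -4.19 - 0.1·-3.14
= -4.19 + 0.314
= -3.876

-3.876


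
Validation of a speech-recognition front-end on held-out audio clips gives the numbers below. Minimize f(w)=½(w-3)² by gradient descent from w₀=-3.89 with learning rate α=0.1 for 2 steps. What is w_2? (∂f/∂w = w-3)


step 1: grad = -3.89-3 = -6.89; w = -3.89 - 0.1·(-6.89) = -3.201
step 2: grad = -3.201-3 = -6.201; w = -3.201 - 0.1·(-6.201) = -2.5809

-2.5809


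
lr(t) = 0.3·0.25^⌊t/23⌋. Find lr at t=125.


n_drops = ⌊125/23⌋ = 5
lr = 0.3·0.25^5 = 0.3·0.0009765625 = 0.00029296875

0.00029296875


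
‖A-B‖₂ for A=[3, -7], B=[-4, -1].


d = √((3+ 4)² + (-7+ 1)²)
  = √(49 + 36)
  = √85 = 9.2195

9.2195


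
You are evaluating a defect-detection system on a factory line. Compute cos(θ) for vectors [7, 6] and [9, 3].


A·B = 7·9 + 6·3 = 81
‖A‖ = √85 = 9.2195, ‖B‖ = √90 = 9.4868
cos = 81/(√85·√90) = 81/√7650 = 0.9261

0.9261


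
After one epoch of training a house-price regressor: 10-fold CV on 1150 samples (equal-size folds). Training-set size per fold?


Fold size = 1150/10 = 115
Training per fold = 1150 - 115 = 1035

1035


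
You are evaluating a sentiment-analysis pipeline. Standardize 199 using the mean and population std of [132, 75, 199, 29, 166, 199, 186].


μ = 140.8571, σ = 61.3641
z = (199 - 140.8571)/61.3641 = 0.9475

0.9475


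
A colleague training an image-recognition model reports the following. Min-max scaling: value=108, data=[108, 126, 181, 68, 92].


min=68, max=181
(108-68)/(181-68) = 40/113 = 0.354

0.354


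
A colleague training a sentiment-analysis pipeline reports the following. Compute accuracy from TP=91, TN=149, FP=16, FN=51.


Accuracy = (TP+TN)/(TP+TN+FP+FN)
= (91+149)/(307)
= 240/307 = 78.18%

78.18%


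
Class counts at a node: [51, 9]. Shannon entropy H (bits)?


Probabilities: [51/60, 9/60] ≈ [0.85, 0.15]
H = -((51/60)·log₂(51/60) + (9/60)·log₂(9/60))
  = 0.6098 bits

0.6098 bits


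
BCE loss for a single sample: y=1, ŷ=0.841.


BCE = -[y·ln(p) + (1-y)·ln(1-p)]
= -1·ln(0.841) - 0
= -ln(0.841) = 0.1732

0.1732


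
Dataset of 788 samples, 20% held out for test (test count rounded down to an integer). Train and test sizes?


Test = ⌊788·20/100⌋ = 157
Train = 788 - 157 = 631

Train: 631, Test: 157


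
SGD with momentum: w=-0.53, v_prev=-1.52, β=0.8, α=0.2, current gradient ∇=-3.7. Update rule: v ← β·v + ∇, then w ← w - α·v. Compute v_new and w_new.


v_new = 0.8·-1.52 - 3.7 = -1.216 - 3.7 = -4.916
w_new = -0.53 - 0.2·-4.916 = -0.53 + 0.9832 = 0.4532

v_new=-4.916, w_new=0.4532


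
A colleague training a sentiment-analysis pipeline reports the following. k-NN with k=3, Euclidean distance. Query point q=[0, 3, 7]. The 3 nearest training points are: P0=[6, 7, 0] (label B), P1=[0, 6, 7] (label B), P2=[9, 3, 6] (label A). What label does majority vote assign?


d(q,P0) = 10.0499  (label B)
d(q,P1) = 3.0  (label B)
d(q,P2) = 9.0554  (label A)
Votes: A=1, B=2
Majority → B

B


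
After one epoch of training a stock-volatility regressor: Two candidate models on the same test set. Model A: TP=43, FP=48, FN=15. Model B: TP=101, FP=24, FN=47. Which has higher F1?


Model A: P=43/91=0.4725, R=43/58=0.7414, F1=2PR/(P+R)=2TP/(2TP+FP+FN)=86/149=0.5772
Model B: P=101/125=0.808, R=101/148=0.6824, F1=2PR/(P+R)=2TP/(2TP+FP+FN)=202/273=0.7399
0.5772 < 0.7399 → Model B

Model B


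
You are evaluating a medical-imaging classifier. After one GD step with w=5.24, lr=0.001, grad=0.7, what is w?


w_new = w - α·∇
= 5.24 - 0.001·0.7
= 5.24 - 0.0007
= 5.2393

5.2393


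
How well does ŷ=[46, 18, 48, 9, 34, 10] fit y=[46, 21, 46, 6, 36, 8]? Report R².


ȳ = 27.1667
SS_res = Σ(y-ŷ)² = 30
SS_tot = Σ(y-ȳ)² = 1640.83
R² = 1 - SS_res/SS_tot = 1 - 0.0183 = 0.9817

0.9817


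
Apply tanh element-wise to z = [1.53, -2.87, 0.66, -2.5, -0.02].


tanh(1.53) = 0.9104
tanh(-2.87) = -0.9936
tanh(0.66) = 0.5784
tanh(-2.5) = -0.9866
tanh(-0.02) = -0.02
result = [0.9104, -0.9936, 0.5784, -0.9866, -0.02]

[0.9104, -0.9936, 0.5784, -0.9866, -0.02]


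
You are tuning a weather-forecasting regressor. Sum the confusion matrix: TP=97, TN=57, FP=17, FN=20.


Total = TP + TN + FP + FN
= 97 + 57 + 17 + 20
= 191
(Predicted positive: 114, predicted negative: 77)

191


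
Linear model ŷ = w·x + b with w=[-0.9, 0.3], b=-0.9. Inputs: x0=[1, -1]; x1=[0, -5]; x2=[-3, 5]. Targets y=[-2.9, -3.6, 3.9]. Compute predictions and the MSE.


ŷ0 = (-0.9)·(1) + (0.3)·(-1) - 0.9 = -2.1
ŷ1 = (-0.9)·(0) + (0.3)·(-5) - 0.9 = -2.4
ŷ2 = (-0.9)·(-3) + (0.3)·(5) - 0.9 = 3.3
errors² = [0.64, 1.44, 0.36]
MSE = 2.4400/3 = 0.8133

0.8133


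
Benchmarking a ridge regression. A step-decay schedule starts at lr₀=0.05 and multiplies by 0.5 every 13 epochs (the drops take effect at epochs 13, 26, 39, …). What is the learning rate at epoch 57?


n_drops = ⌊57/13⌋ = 4
lr = 0.05·0.5^4 = 0.05·0.0625 = 0.003125

0.003125


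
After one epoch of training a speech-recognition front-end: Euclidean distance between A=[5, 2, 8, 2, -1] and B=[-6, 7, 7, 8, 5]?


d = √((5+ 6)² + (2-7)² + (8-7)² + (2-8)² + (-1-5)²)
  = √(121 + 25 + 1 + 36 + 36)
  = √219 = 14.7986

14.7986


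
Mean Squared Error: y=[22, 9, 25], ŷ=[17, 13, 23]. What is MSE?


Squared errors: (22-17)²=25, (9-13)²=16, (25-23)²=4
Sum = 45
MSE = 45/3 = 15

15


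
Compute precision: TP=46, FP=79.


Precision = TP/(TP+FP)
= 46/(46+79)
= 46/125 = 36.8%

36.8%


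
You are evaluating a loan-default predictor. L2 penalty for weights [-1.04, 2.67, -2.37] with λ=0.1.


‖w‖₂² = (-1.04)² + (2.67)² + (-2.37)²
     = 1.0816 + 7.1289 + 5.6169
     = 13.8274
λ·‖w‖₂² = 0.1·13.8274 = 1.38274

1.38274


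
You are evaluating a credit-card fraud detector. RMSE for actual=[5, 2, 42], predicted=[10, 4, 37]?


MSE = 54/3 = 18
RMSE = √(54/3) = 4.2426

4.2426


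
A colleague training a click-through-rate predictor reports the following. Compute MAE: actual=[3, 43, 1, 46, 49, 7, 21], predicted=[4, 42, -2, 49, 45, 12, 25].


Absolute errors: |3-4|=1, |43-42|=1, |1+ 2|=3, |46-49|=3, |49-45|=4, |7-12|=5, |21-25|=4
Sum = 21
MAE = 21/7 = 3

3


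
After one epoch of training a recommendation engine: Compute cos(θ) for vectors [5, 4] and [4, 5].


A·B = 5·4 + 4·5 = 40
‖A‖ = √41 = 6.4031, ‖B‖ = √41 = 6.4031
cos = 40/(√41·√41) = 40/√1681 = 0.9756

0.9756


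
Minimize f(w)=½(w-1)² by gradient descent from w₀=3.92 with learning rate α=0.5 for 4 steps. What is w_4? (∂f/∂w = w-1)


step 1: grad = 3.92-1 = 2.92; w = 3.92 - 0.5·(2.92) = 2.46
step 2: grad = 2.46-1 = 1.46; w = 2.46 - 0.5·(1.46) = 1.73
step 3: grad = 1.73-1 = 0.73; w = 1.73 - 0.5·(0.73) = 1.365
step 4: grad = 1.365-1 = 0.365; w = 1.365 - 0.5·(0.365) = 1.1825

1.1825


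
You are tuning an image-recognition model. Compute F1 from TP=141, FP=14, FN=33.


Precision = 141/155 = 0.9097
Recall = 141/174 = 0.8103
F1 = 2·P·R/(P+R) = 2·TP/(2·TP+FP+FN) = 282/(282+14+33) = 282/329 = 0.8571

0.8571


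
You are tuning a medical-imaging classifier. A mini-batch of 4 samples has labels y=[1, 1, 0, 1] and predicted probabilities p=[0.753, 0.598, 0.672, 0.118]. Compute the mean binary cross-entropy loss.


L[0] = -ln(0.753) = 0.2837
L[1] = -ln(0.598) = 0.5142
L[2] = -ln(1-0.672) = -ln(0.328) = 1.1147
L[3] = -ln(0.118) = 2.1371
mean = (0.2837 + 0.5142 + 1.1147 + 2.1371)/4 = 1.0124

1.0124


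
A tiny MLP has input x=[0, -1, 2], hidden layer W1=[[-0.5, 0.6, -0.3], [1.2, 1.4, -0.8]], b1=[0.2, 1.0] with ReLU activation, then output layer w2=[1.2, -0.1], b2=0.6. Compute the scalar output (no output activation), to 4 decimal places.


z1[0] = (-0.5)·(0) + (0.6)·(-1) + (-0.3)·(2) + 0.2 = -1.0
z1[1] = (1.2)·(0) + (1.4)·(-1) + (-0.8)·(2) + 1.0 = -2.0
h = ReLU(z1) = [0.0, 0.0]
output = (1.2)·(0.0) + (-0.1)·(0.0) + 0.6 = 0.6

0.6


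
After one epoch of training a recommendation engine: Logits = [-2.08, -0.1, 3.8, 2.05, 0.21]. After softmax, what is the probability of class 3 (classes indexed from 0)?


Exponentials: e^-2.08=0.1249, e^-0.1=0.9048, e^3.8=44.7012, e^2.05=7.7679, e^0.21=1.2337
Sum = 54.7325
Softmax = [0.0023, 0.0165, 0.8167, 0.1419, 0.0225]
p[3] = 7.7679/54.7325 = 0.1419

0.1419


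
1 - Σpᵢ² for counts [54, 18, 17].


Probabilities: [54/89, 18/89, 17/89] ≈ [0.6067, 0.2022, 0.191]
Σpᵢ² = (2916 + 324 + 289)/89² = 3529/7921
Gini = 1 - Σpᵢ² = 1 - 3529/7921 = 0.5545

0.5545


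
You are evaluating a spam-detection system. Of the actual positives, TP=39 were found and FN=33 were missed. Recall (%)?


Recall = TP/(TP+FN)
= 39/(39+33)
= 39/72 = 54.17%

54.17%


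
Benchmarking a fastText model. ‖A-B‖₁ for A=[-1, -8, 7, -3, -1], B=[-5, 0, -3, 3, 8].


d = |-1+ 5| + |-8-0| + |7+ 3| + |-3-3| + |-1-8|
  = 4 + 8 + 10 + 6 + 9
  = 37

37


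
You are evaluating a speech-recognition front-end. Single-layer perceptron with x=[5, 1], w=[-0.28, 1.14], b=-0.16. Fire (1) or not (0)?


z = (5)·(-0.28) + (1)·(1.14) - 0.16
  = -0.42
step(z) = 0 (z<0)

0


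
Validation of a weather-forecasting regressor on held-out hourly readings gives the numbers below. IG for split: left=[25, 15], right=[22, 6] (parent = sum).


Parent = [47, 21], H_parent = 0.8918
H_left = 0.9544 (n=40), H_right = 0.7496 (n=28)
H_children = (40/68)·0.9544 + (28/68)·0.7496 = 0.8701
IG = 0.8918 - 0.8701 = 0.0217

0.0217


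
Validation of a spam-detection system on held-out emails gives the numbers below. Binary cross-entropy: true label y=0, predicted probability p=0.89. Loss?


BCE = -[y·ln(p) + (1-y)·ln(1-p)]
= -0 - 1·ln(1-0.89)
= -ln(0.11) = 2.2073

2.2073


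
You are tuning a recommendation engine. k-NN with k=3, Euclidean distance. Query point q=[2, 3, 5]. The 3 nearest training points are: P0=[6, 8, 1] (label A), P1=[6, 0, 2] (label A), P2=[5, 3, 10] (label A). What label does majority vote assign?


d(q,P0) = 7.5498  (label A)
d(q,P1) = 5.831  (label A)
d(q,P2) = 5.831  (label A)
Votes: A=3, B=0
Majority → A

A


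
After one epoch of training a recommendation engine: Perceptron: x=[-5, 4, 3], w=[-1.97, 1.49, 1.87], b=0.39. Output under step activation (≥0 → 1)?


z = (-5)·(-1.97) + (4)·(1.49) + (3)·(1.87) + 0.39
  = 21.81
step(z) = 1 (z≥0)

1


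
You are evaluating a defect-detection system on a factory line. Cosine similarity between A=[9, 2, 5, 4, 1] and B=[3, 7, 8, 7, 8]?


A·B = 9·3 + 2·7 + 5·8 + 4·7 + 1·8 = 117
‖A‖ = √127 = 11.2694, ‖B‖ = √235 = 15.3297
cos = 117/(√127·√235) = 117/√29845 = 0.6773

0.6773


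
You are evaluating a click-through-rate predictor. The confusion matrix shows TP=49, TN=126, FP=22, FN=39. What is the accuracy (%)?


Accuracy = (TP+TN)/(TP+TN+FP+FN)
= (49+126)/(236)
= 175/236 = 74.15%

74.15%


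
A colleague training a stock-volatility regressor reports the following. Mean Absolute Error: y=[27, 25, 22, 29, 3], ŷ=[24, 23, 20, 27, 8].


Absolute errors: |27-24|=3, |25-23|=2, |22-20|=2, |29-27|=2, |3-8|=5
Sum = 14
MAE = 14/5 = 14/5

14/5


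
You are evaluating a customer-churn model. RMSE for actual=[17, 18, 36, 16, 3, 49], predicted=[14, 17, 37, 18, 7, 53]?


MSE = 47/6 = 7.8333
RMSE = √(47/6) = 2.7988

2.7988


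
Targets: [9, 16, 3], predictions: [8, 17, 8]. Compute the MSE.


Squared errors: (9-8)²=1, (16-17)²=1, (3-8)²=25
Sum = 27
MSE = 27/3 = 9

9


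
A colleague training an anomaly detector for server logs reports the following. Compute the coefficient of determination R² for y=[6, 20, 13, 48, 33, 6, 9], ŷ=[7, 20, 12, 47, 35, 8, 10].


ȳ = 19.2857
SS_res = Σ(y-ŷ)² = 12
SS_tot = Σ(y-ȳ)² = 1511.43
R² = 1 - SS_res/SS_tot = 1 - 0.0079 = 0.9921

0.9921


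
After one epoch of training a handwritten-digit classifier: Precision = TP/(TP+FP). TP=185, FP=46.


Precision = TP/(TP+FP)
= 185/(185+46)
= 185/231 = 80.09%

80.09%


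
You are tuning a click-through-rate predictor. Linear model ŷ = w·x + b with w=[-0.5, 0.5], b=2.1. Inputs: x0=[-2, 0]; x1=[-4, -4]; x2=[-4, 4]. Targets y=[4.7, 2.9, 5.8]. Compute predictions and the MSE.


ŷ0 = (-0.5)·(-2) + (0.5)·(0) + 2.1 = 3.1
ŷ1 = (-0.5)·(-4) + (0.5)·(-4) + 2.1 = 2.1
ŷ2 = (-0.5)·(-4) + (0.5)·(4) + 2.1 = 6.1
errors² = [2.56, 0.64, 0.09]
MSE = 3.2900/3 = 1.0967

1.0967


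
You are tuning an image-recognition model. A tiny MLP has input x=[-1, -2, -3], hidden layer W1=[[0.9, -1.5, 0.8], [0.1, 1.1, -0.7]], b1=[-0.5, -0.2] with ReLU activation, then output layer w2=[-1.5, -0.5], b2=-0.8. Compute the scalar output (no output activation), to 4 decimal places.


z1[0] = (0.9)·(-1) + (-1.5)·(-2) + (0.8)·(-3) - 0.5 = -0.8
z1[1] = (0.1)·(-1) + (1.1)·(-2) + (-0.7)·(-3) - 0.2 = -0.4
h = ReLU(z1) = [0.0, 0.0]
output = (-1.5)·(0.0) + (-0.5)·(0.0) - 0.8 = -0.8

-0.8


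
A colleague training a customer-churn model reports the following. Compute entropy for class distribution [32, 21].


Probabilities: [32/53, 21/53] ≈ [0.6038, 0.3962]
H = -((32/53)·log₂(32/53) + (21/53)·log₂(21/53))
  = 0.9687 bits

0.9687 bits


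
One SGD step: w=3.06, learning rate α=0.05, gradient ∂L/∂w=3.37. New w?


w_new = w - α·∇
= 3.06 - 0.05·3.37
= 3.06 - 0.1685
= 2.8915

2.8915


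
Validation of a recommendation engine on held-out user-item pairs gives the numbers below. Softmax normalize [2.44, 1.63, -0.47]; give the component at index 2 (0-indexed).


Exponentials: e^2.44=11.473, e^1.63=5.1039, e^-0.47=0.625
Sum = 17.2019
Softmax = [0.667, 0.2967, 0.0363]
p[2] = 0.625/17.2019 = 0.0363

0.0363


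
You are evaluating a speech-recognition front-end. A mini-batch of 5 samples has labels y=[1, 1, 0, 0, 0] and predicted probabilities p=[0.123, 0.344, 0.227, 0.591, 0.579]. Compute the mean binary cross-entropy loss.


L[0] = -ln(0.123) = 2.0956
L[1] = -ln(0.344) = 1.0671
L[2] = -ln(1-0.227) = -ln(0.773) = 0.2575
L[3] = -ln(1-0.591) = -ln(0.409) = 0.894
L[4] = -ln(1-0.579) = -ln(0.421) = 0.8651
mean = (2.0956 + 1.0671 + 0.2575 + 0.894 + 0.8651)/5 = 1.0359

1.0359


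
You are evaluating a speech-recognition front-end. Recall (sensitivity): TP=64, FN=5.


Recall = TP/(TP+FN)
= 64/(64+5)
= 64/69 = 92.75%

92.75%


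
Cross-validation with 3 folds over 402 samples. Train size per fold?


Fold size = 402/3 = 134
Training per fold = 402 - 134 = 268

268


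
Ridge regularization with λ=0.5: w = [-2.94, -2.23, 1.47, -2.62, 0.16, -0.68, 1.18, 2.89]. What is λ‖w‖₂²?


‖w‖₂² = (-2.94)² + (-2.23)² + (1.47)² + (-2.62)² + (0.16)² + (-0.68)² + (1.18)² + (2.89)²
     = 8.6436 + 4.9729 + 2.1609 + 6.8644 + 0.0256 + 0.4624 + 1.3924 + 8.3521
     = 32.8743
λ·‖w‖₂² = 0.5·32.8743 = 16.43715

16.43715


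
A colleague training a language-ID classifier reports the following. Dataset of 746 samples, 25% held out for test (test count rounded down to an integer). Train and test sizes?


Test = ⌊746·25/100⌋ = 186
Train = 746 - 186 = 560

Train: 560, Test: 186


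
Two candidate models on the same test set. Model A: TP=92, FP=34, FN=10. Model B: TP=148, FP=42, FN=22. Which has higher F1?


Model A: P=92/126=0.7302, R=92/102=0.902, F1=2PR/(P+R)=2TP/(2TP+FP+FN)=184/228=0.807
Model B: P=148/190=0.7789, R=148/170=0.8706, F1=2PR/(P+R)=2TP/(2TP+FP+FN)=296/360=0.8222
0.807 < 0.8222 → Model B

Model B
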